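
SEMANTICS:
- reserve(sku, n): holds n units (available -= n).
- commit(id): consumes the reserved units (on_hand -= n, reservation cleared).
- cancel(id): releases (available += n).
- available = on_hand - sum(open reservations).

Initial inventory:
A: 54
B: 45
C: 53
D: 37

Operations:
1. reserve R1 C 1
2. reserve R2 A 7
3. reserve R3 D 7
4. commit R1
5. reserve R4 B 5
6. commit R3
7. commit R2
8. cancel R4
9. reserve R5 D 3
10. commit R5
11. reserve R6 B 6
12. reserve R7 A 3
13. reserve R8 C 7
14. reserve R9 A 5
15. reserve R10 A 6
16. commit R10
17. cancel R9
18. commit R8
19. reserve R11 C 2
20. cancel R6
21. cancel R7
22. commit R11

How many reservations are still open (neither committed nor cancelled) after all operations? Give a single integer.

Step 1: reserve R1 C 1 -> on_hand[A=54 B=45 C=53 D=37] avail[A=54 B=45 C=52 D=37] open={R1}
Step 2: reserve R2 A 7 -> on_hand[A=54 B=45 C=53 D=37] avail[A=47 B=45 C=52 D=37] open={R1,R2}
Step 3: reserve R3 D 7 -> on_hand[A=54 B=45 C=53 D=37] avail[A=47 B=45 C=52 D=30] open={R1,R2,R3}
Step 4: commit R1 -> on_hand[A=54 B=45 C=52 D=37] avail[A=47 B=45 C=52 D=30] open={R2,R3}
Step 5: reserve R4 B 5 -> on_hand[A=54 B=45 C=52 D=37] avail[A=47 B=40 C=52 D=30] open={R2,R3,R4}
Step 6: commit R3 -> on_hand[A=54 B=45 C=52 D=30] avail[A=47 B=40 C=52 D=30] open={R2,R4}
Step 7: commit R2 -> on_hand[A=47 B=45 C=52 D=30] avail[A=47 B=40 C=52 D=30] open={R4}
Step 8: cancel R4 -> on_hand[A=47 B=45 C=52 D=30] avail[A=47 B=45 C=52 D=30] open={}
Step 9: reserve R5 D 3 -> on_hand[A=47 B=45 C=52 D=30] avail[A=47 B=45 C=52 D=27] open={R5}
Step 10: commit R5 -> on_hand[A=47 B=45 C=52 D=27] avail[A=47 B=45 C=52 D=27] open={}
Step 11: reserve R6 B 6 -> on_hand[A=47 B=45 C=52 D=27] avail[A=47 B=39 C=52 D=27] open={R6}
Step 12: reserve R7 A 3 -> on_hand[A=47 B=45 C=52 D=27] avail[A=44 B=39 C=52 D=27] open={R6,R7}
Step 13: reserve R8 C 7 -> on_hand[A=47 B=45 C=52 D=27] avail[A=44 B=39 C=45 D=27] open={R6,R7,R8}
Step 14: reserve R9 A 5 -> on_hand[A=47 B=45 C=52 D=27] avail[A=39 B=39 C=45 D=27] open={R6,R7,R8,R9}
Step 15: reserve R10 A 6 -> on_hand[A=47 B=45 C=52 D=27] avail[A=33 B=39 C=45 D=27] open={R10,R6,R7,R8,R9}
Step 16: commit R10 -> on_hand[A=41 B=45 C=52 D=27] avail[A=33 B=39 C=45 D=27] open={R6,R7,R8,R9}
Step 17: cancel R9 -> on_hand[A=41 B=45 C=52 D=27] avail[A=38 B=39 C=45 D=27] open={R6,R7,R8}
Step 18: commit R8 -> on_hand[A=41 B=45 C=45 D=27] avail[A=38 B=39 C=45 D=27] open={R6,R7}
Step 19: reserve R11 C 2 -> on_hand[A=41 B=45 C=45 D=27] avail[A=38 B=39 C=43 D=27] open={R11,R6,R7}
Step 20: cancel R6 -> on_hand[A=41 B=45 C=45 D=27] avail[A=38 B=45 C=43 D=27] open={R11,R7}
Step 21: cancel R7 -> on_hand[A=41 B=45 C=45 D=27] avail[A=41 B=45 C=43 D=27] open={R11}
Step 22: commit R11 -> on_hand[A=41 B=45 C=43 D=27] avail[A=41 B=45 C=43 D=27] open={}
Open reservations: [] -> 0

Answer: 0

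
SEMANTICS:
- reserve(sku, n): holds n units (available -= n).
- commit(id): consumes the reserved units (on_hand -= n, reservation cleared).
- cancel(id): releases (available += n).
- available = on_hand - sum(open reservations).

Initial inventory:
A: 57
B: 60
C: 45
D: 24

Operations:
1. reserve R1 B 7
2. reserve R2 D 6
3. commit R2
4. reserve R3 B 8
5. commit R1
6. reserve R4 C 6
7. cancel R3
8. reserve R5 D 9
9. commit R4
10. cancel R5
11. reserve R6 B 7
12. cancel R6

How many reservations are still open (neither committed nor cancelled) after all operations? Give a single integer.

Step 1: reserve R1 B 7 -> on_hand[A=57 B=60 C=45 D=24] avail[A=57 B=53 C=45 D=24] open={R1}
Step 2: reserve R2 D 6 -> on_hand[A=57 B=60 C=45 D=24] avail[A=57 B=53 C=45 D=18] open={R1,R2}
Step 3: commit R2 -> on_hand[A=57 B=60 C=45 D=18] avail[A=57 B=53 C=45 D=18] open={R1}
Step 4: reserve R3 B 8 -> on_hand[A=57 B=60 C=45 D=18] avail[A=57 B=45 C=45 D=18] open={R1,R3}
Step 5: commit R1 -> on_hand[A=57 B=53 C=45 D=18] avail[A=57 B=45 C=45 D=18] open={R3}
Step 6: reserve R4 C 6 -> on_hand[A=57 B=53 C=45 D=18] avail[A=57 B=45 C=39 D=18] open={R3,R4}
Step 7: cancel R3 -> on_hand[A=57 B=53 C=45 D=18] avail[A=57 B=53 C=39 D=18] open={R4}
Step 8: reserve R5 D 9 -> on_hand[A=57 B=53 C=45 D=18] avail[A=57 B=53 C=39 D=9] open={R4,R5}
Step 9: commit R4 -> on_hand[A=57 B=53 C=39 D=18] avail[A=57 B=53 C=39 D=9] open={R5}
Step 10: cancel R5 -> on_hand[A=57 B=53 C=39 D=18] avail[A=57 B=53 C=39 D=18] open={}
Step 11: reserve R6 B 7 -> on_hand[A=57 B=53 C=39 D=18] avail[A=57 B=46 C=39 D=18] open={R6}
Step 12: cancel R6 -> on_hand[A=57 B=53 C=39 D=18] avail[A=57 B=53 C=39 D=18] open={}
Open reservations: [] -> 0

Answer: 0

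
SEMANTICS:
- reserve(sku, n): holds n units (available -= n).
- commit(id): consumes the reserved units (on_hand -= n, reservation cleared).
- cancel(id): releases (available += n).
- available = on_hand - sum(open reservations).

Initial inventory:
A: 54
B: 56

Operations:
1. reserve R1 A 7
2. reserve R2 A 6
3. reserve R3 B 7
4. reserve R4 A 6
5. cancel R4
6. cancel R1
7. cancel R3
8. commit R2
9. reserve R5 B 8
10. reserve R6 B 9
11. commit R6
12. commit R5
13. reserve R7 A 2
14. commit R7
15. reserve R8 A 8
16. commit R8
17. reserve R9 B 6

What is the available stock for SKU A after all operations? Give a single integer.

Answer: 38

Derivation:
Step 1: reserve R1 A 7 -> on_hand[A=54 B=56] avail[A=47 B=56] open={R1}
Step 2: reserve R2 A 6 -> on_hand[A=54 B=56] avail[A=41 B=56] open={R1,R2}
Step 3: reserve R3 B 7 -> on_hand[A=54 B=56] avail[A=41 B=49] open={R1,R2,R3}
Step 4: reserve R4 A 6 -> on_hand[A=54 B=56] avail[A=35 B=49] open={R1,R2,R3,R4}
Step 5: cancel R4 -> on_hand[A=54 B=56] avail[A=41 B=49] open={R1,R2,R3}
Step 6: cancel R1 -> on_hand[A=54 B=56] avail[A=48 B=49] open={R2,R3}
Step 7: cancel R3 -> on_hand[A=54 B=56] avail[A=48 B=56] open={R2}
Step 8: commit R2 -> on_hand[A=48 B=56] avail[A=48 B=56] open={}
Step 9: reserve R5 B 8 -> on_hand[A=48 B=56] avail[A=48 B=48] open={R5}
Step 10: reserve R6 B 9 -> on_hand[A=48 B=56] avail[A=48 B=39] open={R5,R6}
Step 11: commit R6 -> on_hand[A=48 B=47] avail[A=48 B=39] open={R5}
Step 12: commit R5 -> on_hand[A=48 B=39] avail[A=48 B=39] open={}
Step 13: reserve R7 A 2 -> on_hand[A=48 B=39] avail[A=46 B=39] open={R7}
Step 14: commit R7 -> on_hand[A=46 B=39] avail[A=46 B=39] open={}
Step 15: reserve R8 A 8 -> on_hand[A=46 B=39] avail[A=38 B=39] open={R8}
Step 16: commit R8 -> on_hand[A=38 B=39] avail[A=38 B=39] open={}
Step 17: reserve R9 B 6 -> on_hand[A=38 B=39] avail[A=38 B=33] open={R9}
Final available[A] = 38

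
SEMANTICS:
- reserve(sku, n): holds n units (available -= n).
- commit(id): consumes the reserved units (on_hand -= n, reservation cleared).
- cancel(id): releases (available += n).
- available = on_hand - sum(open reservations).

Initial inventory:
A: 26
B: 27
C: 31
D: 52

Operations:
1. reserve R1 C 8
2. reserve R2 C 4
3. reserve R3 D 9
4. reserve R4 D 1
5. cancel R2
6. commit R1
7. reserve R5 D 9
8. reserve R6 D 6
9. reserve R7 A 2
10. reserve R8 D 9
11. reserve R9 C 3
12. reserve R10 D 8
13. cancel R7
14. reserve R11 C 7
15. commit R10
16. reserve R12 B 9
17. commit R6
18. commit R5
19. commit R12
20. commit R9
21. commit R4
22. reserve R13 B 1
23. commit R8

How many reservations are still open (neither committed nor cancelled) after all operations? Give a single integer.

Step 1: reserve R1 C 8 -> on_hand[A=26 B=27 C=31 D=52] avail[A=26 B=27 C=23 D=52] open={R1}
Step 2: reserve R2 C 4 -> on_hand[A=26 B=27 C=31 D=52] avail[A=26 B=27 C=19 D=52] open={R1,R2}
Step 3: reserve R3 D 9 -> on_hand[A=26 B=27 C=31 D=52] avail[A=26 B=27 C=19 D=43] open={R1,R2,R3}
Step 4: reserve R4 D 1 -> on_hand[A=26 B=27 C=31 D=52] avail[A=26 B=27 C=19 D=42] open={R1,R2,R3,R4}
Step 5: cancel R2 -> on_hand[A=26 B=27 C=31 D=52] avail[A=26 B=27 C=23 D=42] open={R1,R3,R4}
Step 6: commit R1 -> on_hand[A=26 B=27 C=23 D=52] avail[A=26 B=27 C=23 D=42] open={R3,R4}
Step 7: reserve R5 D 9 -> on_hand[A=26 B=27 C=23 D=52] avail[A=26 B=27 C=23 D=33] open={R3,R4,R5}
Step 8: reserve R6 D 6 -> on_hand[A=26 B=27 C=23 D=52] avail[A=26 B=27 C=23 D=27] open={R3,R4,R5,R6}
Step 9: reserve R7 A 2 -> on_hand[A=26 B=27 C=23 D=52] avail[A=24 B=27 C=23 D=27] open={R3,R4,R5,R6,R7}
Step 10: reserve R8 D 9 -> on_hand[A=26 B=27 C=23 D=52] avail[A=24 B=27 C=23 D=18] open={R3,R4,R5,R6,R7,R8}
Step 11: reserve R9 C 3 -> on_hand[A=26 B=27 C=23 D=52] avail[A=24 B=27 C=20 D=18] open={R3,R4,R5,R6,R7,R8,R9}
Step 12: reserve R10 D 8 -> on_hand[A=26 B=27 C=23 D=52] avail[A=24 B=27 C=20 D=10] open={R10,R3,R4,R5,R6,R7,R8,R9}
Step 13: cancel R7 -> on_hand[A=26 B=27 C=23 D=52] avail[A=26 B=27 C=20 D=10] open={R10,R3,R4,R5,R6,R8,R9}
Step 14: reserve R11 C 7 -> on_hand[A=26 B=27 C=23 D=52] avail[A=26 B=27 C=13 D=10] open={R10,R11,R3,R4,R5,R6,R8,R9}
Step 15: commit R10 -> on_hand[A=26 B=27 C=23 D=44] avail[A=26 B=27 C=13 D=10] open={R11,R3,R4,R5,R6,R8,R9}
Step 16: reserve R12 B 9 -> on_hand[A=26 B=27 C=23 D=44] avail[A=26 B=18 C=13 D=10] open={R11,R12,R3,R4,R5,R6,R8,R9}
Step 17: commit R6 -> on_hand[A=26 B=27 C=23 D=38] avail[A=26 B=18 C=13 D=10] open={R11,R12,R3,R4,R5,R8,R9}
Step 18: commit R5 -> on_hand[A=26 B=27 C=23 D=29] avail[A=26 B=18 C=13 D=10] open={R11,R12,R3,R4,R8,R9}
Step 19: commit R12 -> on_hand[A=26 B=18 C=23 D=29] avail[A=26 B=18 C=13 D=10] open={R11,R3,R4,R8,R9}
Step 20: commit R9 -> on_hand[A=26 B=18 C=20 D=29] avail[A=26 B=18 C=13 D=10] open={R11,R3,R4,R8}
Step 21: commit R4 -> on_hand[A=26 B=18 C=20 D=28] avail[A=26 B=18 C=13 D=10] open={R11,R3,R8}
Step 22: reserve R13 B 1 -> on_hand[A=26 B=18 C=20 D=28] avail[A=26 B=17 C=13 D=10] open={R11,R13,R3,R8}
Step 23: commit R8 -> on_hand[A=26 B=18 C=20 D=19] avail[A=26 B=17 C=13 D=10] open={R11,R13,R3}
Open reservations: ['R11', 'R13', 'R3'] -> 3

Answer: 3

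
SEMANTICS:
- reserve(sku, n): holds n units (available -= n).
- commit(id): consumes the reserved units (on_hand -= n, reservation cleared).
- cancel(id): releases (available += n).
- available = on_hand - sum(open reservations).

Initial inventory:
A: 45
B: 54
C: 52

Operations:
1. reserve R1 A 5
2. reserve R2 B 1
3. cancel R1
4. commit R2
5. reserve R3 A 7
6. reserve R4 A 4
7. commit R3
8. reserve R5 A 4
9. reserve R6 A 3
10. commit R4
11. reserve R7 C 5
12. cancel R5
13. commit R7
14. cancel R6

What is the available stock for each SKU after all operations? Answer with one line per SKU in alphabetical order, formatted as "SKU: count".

Answer: A: 34
B: 53
C: 47

Derivation:
Step 1: reserve R1 A 5 -> on_hand[A=45 B=54 C=52] avail[A=40 B=54 C=52] open={R1}
Step 2: reserve R2 B 1 -> on_hand[A=45 B=54 C=52] avail[A=40 B=53 C=52] open={R1,R2}
Step 3: cancel R1 -> on_hand[A=45 B=54 C=52] avail[A=45 B=53 C=52] open={R2}
Step 4: commit R2 -> on_hand[A=45 B=53 C=52] avail[A=45 B=53 C=52] open={}
Step 5: reserve R3 A 7 -> on_hand[A=45 B=53 C=52] avail[A=38 B=53 C=52] open={R3}
Step 6: reserve R4 A 4 -> on_hand[A=45 B=53 C=52] avail[A=34 B=53 C=52] open={R3,R4}
Step 7: commit R3 -> on_hand[A=38 B=53 C=52] avail[A=34 B=53 C=52] open={R4}
Step 8: reserve R5 A 4 -> on_hand[A=38 B=53 C=52] avail[A=30 B=53 C=52] open={R4,R5}
Step 9: reserve R6 A 3 -> on_hand[A=38 B=53 C=52] avail[A=27 B=53 C=52] open={R4,R5,R6}
Step 10: commit R4 -> on_hand[A=34 B=53 C=52] avail[A=27 B=53 C=52] open={R5,R6}
Step 11: reserve R7 C 5 -> on_hand[A=34 B=53 C=52] avail[A=27 B=53 C=47] open={R5,R6,R7}
Step 12: cancel R5 -> on_hand[A=34 B=53 C=52] avail[A=31 B=53 C=47] open={R6,R7}
Step 13: commit R7 -> on_hand[A=34 B=53 C=47] avail[A=31 B=53 C=47] open={R6}
Step 14: cancel R6 -> on_hand[A=34 B=53 C=47] avail[A=34 B=53 C=47] open={}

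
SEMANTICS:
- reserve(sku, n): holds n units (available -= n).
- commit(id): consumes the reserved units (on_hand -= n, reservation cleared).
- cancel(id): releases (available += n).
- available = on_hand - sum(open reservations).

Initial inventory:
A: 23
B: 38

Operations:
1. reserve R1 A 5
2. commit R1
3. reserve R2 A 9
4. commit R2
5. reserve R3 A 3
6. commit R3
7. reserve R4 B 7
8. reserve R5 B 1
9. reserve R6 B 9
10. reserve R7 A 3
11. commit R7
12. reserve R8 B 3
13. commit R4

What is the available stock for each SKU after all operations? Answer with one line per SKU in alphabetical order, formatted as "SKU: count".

Step 1: reserve R1 A 5 -> on_hand[A=23 B=38] avail[A=18 B=38] open={R1}
Step 2: commit R1 -> on_hand[A=18 B=38] avail[A=18 B=38] open={}
Step 3: reserve R2 A 9 -> on_hand[A=18 B=38] avail[A=9 B=38] open={R2}
Step 4: commit R2 -> on_hand[A=9 B=38] avail[A=9 B=38] open={}
Step 5: reserve R3 A 3 -> on_hand[A=9 B=38] avail[A=6 B=38] open={R3}
Step 6: commit R3 -> on_hand[A=6 B=38] avail[A=6 B=38] open={}
Step 7: reserve R4 B 7 -> on_hand[A=6 B=38] avail[A=6 B=31] open={R4}
Step 8: reserve R5 B 1 -> on_hand[A=6 B=38] avail[A=6 B=30] open={R4,R5}
Step 9: reserve R6 B 9 -> on_hand[A=6 B=38] avail[A=6 B=21] open={R4,R5,R6}
Step 10: reserve R7 A 3 -> on_hand[A=6 B=38] avail[A=3 B=21] open={R4,R5,R6,R7}
Step 11: commit R7 -> on_hand[A=3 B=38] avail[A=3 B=21] open={R4,R5,R6}
Step 12: reserve R8 B 3 -> on_hand[A=3 B=38] avail[A=3 B=18] open={R4,R5,R6,R8}
Step 13: commit R4 -> on_hand[A=3 B=31] avail[A=3 B=18] open={R5,R6,R8}

Answer: A: 3
B: 18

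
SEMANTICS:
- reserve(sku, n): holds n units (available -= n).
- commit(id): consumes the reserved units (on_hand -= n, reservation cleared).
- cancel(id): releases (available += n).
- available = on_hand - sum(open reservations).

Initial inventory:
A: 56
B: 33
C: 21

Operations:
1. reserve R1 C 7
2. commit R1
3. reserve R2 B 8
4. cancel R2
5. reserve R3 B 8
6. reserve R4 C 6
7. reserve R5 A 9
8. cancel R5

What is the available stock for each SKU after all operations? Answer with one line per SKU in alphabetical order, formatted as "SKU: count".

Answer: A: 56
B: 25
C: 8

Derivation:
Step 1: reserve R1 C 7 -> on_hand[A=56 B=33 C=21] avail[A=56 B=33 C=14] open={R1}
Step 2: commit R1 -> on_hand[A=56 B=33 C=14] avail[A=56 B=33 C=14] open={}
Step 3: reserve R2 B 8 -> on_hand[A=56 B=33 C=14] avail[A=56 B=25 C=14] open={R2}
Step 4: cancel R2 -> on_hand[A=56 B=33 C=14] avail[A=56 B=33 C=14] open={}
Step 5: reserve R3 B 8 -> on_hand[A=56 B=33 C=14] avail[A=56 B=25 C=14] open={R3}
Step 6: reserve R4 C 6 -> on_hand[A=56 B=33 C=14] avail[A=56 B=25 C=8] open={R3,R4}
Step 7: reserve R5 A 9 -> on_hand[A=56 B=33 C=14] avail[A=47 B=25 C=8] open={R3,R4,R5}
Step 8: cancel R5 -> on_hand[A=56 B=33 C=14] avail[A=56 B=25 C=8] open={R3,R4}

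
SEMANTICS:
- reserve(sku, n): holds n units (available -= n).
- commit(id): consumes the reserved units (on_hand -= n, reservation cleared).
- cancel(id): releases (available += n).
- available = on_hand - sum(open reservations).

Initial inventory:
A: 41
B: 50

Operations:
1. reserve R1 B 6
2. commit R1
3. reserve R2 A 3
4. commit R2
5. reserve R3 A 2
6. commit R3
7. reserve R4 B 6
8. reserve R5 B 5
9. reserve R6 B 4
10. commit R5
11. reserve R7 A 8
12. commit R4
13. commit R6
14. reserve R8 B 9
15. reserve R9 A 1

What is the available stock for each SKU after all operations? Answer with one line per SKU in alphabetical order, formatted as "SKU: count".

Answer: A: 27
B: 20

Derivation:
Step 1: reserve R1 B 6 -> on_hand[A=41 B=50] avail[A=41 B=44] open={R1}
Step 2: commit R1 -> on_hand[A=41 B=44] avail[A=41 B=44] open={}
Step 3: reserve R2 A 3 -> on_hand[A=41 B=44] avail[A=38 B=44] open={R2}
Step 4: commit R2 -> on_hand[A=38 B=44] avail[A=38 B=44] open={}
Step 5: reserve R3 A 2 -> on_hand[A=38 B=44] avail[A=36 B=44] open={R3}
Step 6: commit R3 -> on_hand[A=36 B=44] avail[A=36 B=44] open={}
Step 7: reserve R4 B 6 -> on_hand[A=36 B=44] avail[A=36 B=38] open={R4}
Step 8: reserve R5 B 5 -> on_hand[A=36 B=44] avail[A=36 B=33] open={R4,R5}
Step 9: reserve R6 B 4 -> on_hand[A=36 B=44] avail[A=36 B=29] open={R4,R5,R6}
Step 10: commit R5 -> on_hand[A=36 B=39] avail[A=36 B=29] open={R4,R6}
Step 11: reserve R7 A 8 -> on_hand[A=36 B=39] avail[A=28 B=29] open={R4,R6,R7}
Step 12: commit R4 -> on_hand[A=36 B=33] avail[A=28 B=29] open={R6,R7}
Step 13: commit R6 -> on_hand[A=36 B=29] avail[A=28 B=29] open={R7}
Step 14: reserve R8 B 9 -> on_hand[A=36 B=29] avail[A=28 B=20] open={R7,R8}
Step 15: reserve R9 A 1 -> on_hand[A=36 B=29] avail[A=27 B=20] open={R7,R8,R9}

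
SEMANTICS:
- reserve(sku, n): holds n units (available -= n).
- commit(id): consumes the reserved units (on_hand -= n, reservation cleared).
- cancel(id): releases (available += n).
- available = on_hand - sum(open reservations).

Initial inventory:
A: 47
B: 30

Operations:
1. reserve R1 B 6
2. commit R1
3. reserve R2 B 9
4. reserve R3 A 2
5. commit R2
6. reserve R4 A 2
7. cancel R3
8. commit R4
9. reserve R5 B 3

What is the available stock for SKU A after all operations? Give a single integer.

Answer: 45

Derivation:
Step 1: reserve R1 B 6 -> on_hand[A=47 B=30] avail[A=47 B=24] open={R1}
Step 2: commit R1 -> on_hand[A=47 B=24] avail[A=47 B=24] open={}
Step 3: reserve R2 B 9 -> on_hand[A=47 B=24] avail[A=47 B=15] open={R2}
Step 4: reserve R3 A 2 -> on_hand[A=47 B=24] avail[A=45 B=15] open={R2,R3}
Step 5: commit R2 -> on_hand[A=47 B=15] avail[A=45 B=15] open={R3}
Step 6: reserve R4 A 2 -> on_hand[A=47 B=15] avail[A=43 B=15] open={R3,R4}
Step 7: cancel R3 -> on_hand[A=47 B=15] avail[A=45 B=15] open={R4}
Step 8: commit R4 -> on_hand[A=45 B=15] avail[A=45 B=15] open={}
Step 9: reserve R5 B 3 -> on_hand[A=45 B=15] avail[A=45 B=12] open={R5}
Final available[A] = 45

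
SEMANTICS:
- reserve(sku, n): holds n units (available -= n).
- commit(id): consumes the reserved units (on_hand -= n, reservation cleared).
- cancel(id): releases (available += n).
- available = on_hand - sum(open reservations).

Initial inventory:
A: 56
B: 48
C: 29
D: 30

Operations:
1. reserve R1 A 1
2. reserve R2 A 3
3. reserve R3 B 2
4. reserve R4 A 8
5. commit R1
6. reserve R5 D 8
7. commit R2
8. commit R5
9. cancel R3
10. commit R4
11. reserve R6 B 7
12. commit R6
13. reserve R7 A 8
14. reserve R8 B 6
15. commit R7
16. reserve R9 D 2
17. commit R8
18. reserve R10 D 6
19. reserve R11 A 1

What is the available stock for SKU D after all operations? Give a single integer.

Step 1: reserve R1 A 1 -> on_hand[A=56 B=48 C=29 D=30] avail[A=55 B=48 C=29 D=30] open={R1}
Step 2: reserve R2 A 3 -> on_hand[A=56 B=48 C=29 D=30] avail[A=52 B=48 C=29 D=30] open={R1,R2}
Step 3: reserve R3 B 2 -> on_hand[A=56 B=48 C=29 D=30] avail[A=52 B=46 C=29 D=30] open={R1,R2,R3}
Step 4: reserve R4 A 8 -> on_hand[A=56 B=48 C=29 D=30] avail[A=44 B=46 C=29 D=30] open={R1,R2,R3,R4}
Step 5: commit R1 -> on_hand[A=55 B=48 C=29 D=30] avail[A=44 B=46 C=29 D=30] open={R2,R3,R4}
Step 6: reserve R5 D 8 -> on_hand[A=55 B=48 C=29 D=30] avail[A=44 B=46 C=29 D=22] open={R2,R3,R4,R5}
Step 7: commit R2 -> on_hand[A=52 B=48 C=29 D=30] avail[A=44 B=46 C=29 D=22] open={R3,R4,R5}
Step 8: commit R5 -> on_hand[A=52 B=48 C=29 D=22] avail[A=44 B=46 C=29 D=22] open={R3,R4}
Step 9: cancel R3 -> on_hand[A=52 B=48 C=29 D=22] avail[A=44 B=48 C=29 D=22] open={R4}
Step 10: commit R4 -> on_hand[A=44 B=48 C=29 D=22] avail[A=44 B=48 C=29 D=22] open={}
Step 11: reserve R6 B 7 -> on_hand[A=44 B=48 C=29 D=22] avail[A=44 B=41 C=29 D=22] open={R6}
Step 12: commit R6 -> on_hand[A=44 B=41 C=29 D=22] avail[A=44 B=41 C=29 D=22] open={}
Step 13: reserve R7 A 8 -> on_hand[A=44 B=41 C=29 D=22] avail[A=36 B=41 C=29 D=22] open={R7}
Step 14: reserve R8 B 6 -> on_hand[A=44 B=41 C=29 D=22] avail[A=36 B=35 C=29 D=22] open={R7,R8}
Step 15: commit R7 -> on_hand[A=36 B=41 C=29 D=22] avail[A=36 B=35 C=29 D=22] open={R8}
Step 16: reserve R9 D 2 -> on_hand[A=36 B=41 C=29 D=22] avail[A=36 B=35 C=29 D=20] open={R8,R9}
Step 17: commit R8 -> on_hand[A=36 B=35 C=29 D=22] avail[A=36 B=35 C=29 D=20] open={R9}
Step 18: reserve R10 D 6 -> on_hand[A=36 B=35 C=29 D=22] avail[A=36 B=35 C=29 D=14] open={R10,R9}
Step 19: reserve R11 A 1 -> on_hand[A=36 B=35 C=29 D=22] avail[A=35 B=35 C=29 D=14] open={R10,R11,R9}
Final available[D] = 14

Answer: 14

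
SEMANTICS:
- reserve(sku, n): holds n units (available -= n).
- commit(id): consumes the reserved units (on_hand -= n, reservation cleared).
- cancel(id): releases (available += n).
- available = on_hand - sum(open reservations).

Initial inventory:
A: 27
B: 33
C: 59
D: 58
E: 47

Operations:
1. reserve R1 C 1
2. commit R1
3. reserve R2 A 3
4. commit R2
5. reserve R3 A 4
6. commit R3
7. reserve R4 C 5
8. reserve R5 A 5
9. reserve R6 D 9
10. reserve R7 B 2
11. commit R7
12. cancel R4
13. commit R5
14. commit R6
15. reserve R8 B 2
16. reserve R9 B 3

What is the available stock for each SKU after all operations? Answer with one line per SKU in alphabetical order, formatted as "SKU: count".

Step 1: reserve R1 C 1 -> on_hand[A=27 B=33 C=59 D=58 E=47] avail[A=27 B=33 C=58 D=58 E=47] open={R1}
Step 2: commit R1 -> on_hand[A=27 B=33 C=58 D=58 E=47] avail[A=27 B=33 C=58 D=58 E=47] open={}
Step 3: reserve R2 A 3 -> on_hand[A=27 B=33 C=58 D=58 E=47] avail[A=24 B=33 C=58 D=58 E=47] open={R2}
Step 4: commit R2 -> on_hand[A=24 B=33 C=58 D=58 E=47] avail[A=24 B=33 C=58 D=58 E=47] open={}
Step 5: reserve R3 A 4 -> on_hand[A=24 B=33 C=58 D=58 E=47] avail[A=20 B=33 C=58 D=58 E=47] open={R3}
Step 6: commit R3 -> on_hand[A=20 B=33 C=58 D=58 E=47] avail[A=20 B=33 C=58 D=58 E=47] open={}
Step 7: reserve R4 C 5 -> on_hand[A=20 B=33 C=58 D=58 E=47] avail[A=20 B=33 C=53 D=58 E=47] open={R4}
Step 8: reserve R5 A 5 -> on_hand[A=20 B=33 C=58 D=58 E=47] avail[A=15 B=33 C=53 D=58 E=47] open={R4,R5}
Step 9: reserve R6 D 9 -> on_hand[A=20 B=33 C=58 D=58 E=47] avail[A=15 B=33 C=53 D=49 E=47] open={R4,R5,R6}
Step 10: reserve R7 B 2 -> on_hand[A=20 B=33 C=58 D=58 E=47] avail[A=15 B=31 C=53 D=49 E=47] open={R4,R5,R6,R7}
Step 11: commit R7 -> on_hand[A=20 B=31 C=58 D=58 E=47] avail[A=15 B=31 C=53 D=49 E=47] open={R4,R5,R6}
Step 12: cancel R4 -> on_hand[A=20 B=31 C=58 D=58 E=47] avail[A=15 B=31 C=58 D=49 E=47] open={R5,R6}
Step 13: commit R5 -> on_hand[A=15 B=31 C=58 D=58 E=47] avail[A=15 B=31 C=58 D=49 E=47] open={R6}
Step 14: commit R6 -> on_hand[A=15 B=31 C=58 D=49 E=47] avail[A=15 B=31 C=58 D=49 E=47] open={}
Step 15: reserve R8 B 2 -> on_hand[A=15 B=31 C=58 D=49 E=47] avail[A=15 B=29 C=58 D=49 E=47] open={R8}
Step 16: reserve R9 B 3 -> on_hand[A=15 B=31 C=58 D=49 E=47] avail[A=15 B=26 C=58 D=49 E=47] open={R8,R9}

Answer: A: 15
B: 26
C: 58
D: 49
E: 47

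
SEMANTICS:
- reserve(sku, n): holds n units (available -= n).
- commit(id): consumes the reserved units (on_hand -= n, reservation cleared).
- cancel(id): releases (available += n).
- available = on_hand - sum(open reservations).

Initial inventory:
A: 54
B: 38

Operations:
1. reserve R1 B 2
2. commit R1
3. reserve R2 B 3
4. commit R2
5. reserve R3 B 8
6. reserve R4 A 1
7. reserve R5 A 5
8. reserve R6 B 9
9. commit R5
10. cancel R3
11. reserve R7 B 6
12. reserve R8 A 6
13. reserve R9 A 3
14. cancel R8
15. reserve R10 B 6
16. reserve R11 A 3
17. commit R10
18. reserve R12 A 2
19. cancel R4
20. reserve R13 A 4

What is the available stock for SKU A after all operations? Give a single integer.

Step 1: reserve R1 B 2 -> on_hand[A=54 B=38] avail[A=54 B=36] open={R1}
Step 2: commit R1 -> on_hand[A=54 B=36] avail[A=54 B=36] open={}
Step 3: reserve R2 B 3 -> on_hand[A=54 B=36] avail[A=54 B=33] open={R2}
Step 4: commit R2 -> on_hand[A=54 B=33] avail[A=54 B=33] open={}
Step 5: reserve R3 B 8 -> on_hand[A=54 B=33] avail[A=54 B=25] open={R3}
Step 6: reserve R4 A 1 -> on_hand[A=54 B=33] avail[A=53 B=25] open={R3,R4}
Step 7: reserve R5 A 5 -> on_hand[A=54 B=33] avail[A=48 B=25] open={R3,R4,R5}
Step 8: reserve R6 B 9 -> on_hand[A=54 B=33] avail[A=48 B=16] open={R3,R4,R5,R6}
Step 9: commit R5 -> on_hand[A=49 B=33] avail[A=48 B=16] open={R3,R4,R6}
Step 10: cancel R3 -> on_hand[A=49 B=33] avail[A=48 B=24] open={R4,R6}
Step 11: reserve R7 B 6 -> on_hand[A=49 B=33] avail[A=48 B=18] open={R4,R6,R7}
Step 12: reserve R8 A 6 -> on_hand[A=49 B=33] avail[A=42 B=18] open={R4,R6,R7,R8}
Step 13: reserve R9 A 3 -> on_hand[A=49 B=33] avail[A=39 B=18] open={R4,R6,R7,R8,R9}
Step 14: cancel R8 -> on_hand[A=49 B=33] avail[A=45 B=18] open={R4,R6,R7,R9}
Step 15: reserve R10 B 6 -> on_hand[A=49 B=33] avail[A=45 B=12] open={R10,R4,R6,R7,R9}
Step 16: reserve R11 A 3 -> on_hand[A=49 B=33] avail[A=42 B=12] open={R10,R11,R4,R6,R7,R9}
Step 17: commit R10 -> on_hand[A=49 B=27] avail[A=42 B=12] open={R11,R4,R6,R7,R9}
Step 18: reserve R12 A 2 -> on_hand[A=49 B=27] avail[A=40 B=12] open={R11,R12,R4,R6,R7,R9}
Step 19: cancel R4 -> on_hand[A=49 B=27] avail[A=41 B=12] open={R11,R12,R6,R7,R9}
Step 20: reserve R13 A 4 -> on_hand[A=49 B=27] avail[A=37 B=12] open={R11,R12,R13,R6,R7,R9}
Final available[A] = 37

Answer: 37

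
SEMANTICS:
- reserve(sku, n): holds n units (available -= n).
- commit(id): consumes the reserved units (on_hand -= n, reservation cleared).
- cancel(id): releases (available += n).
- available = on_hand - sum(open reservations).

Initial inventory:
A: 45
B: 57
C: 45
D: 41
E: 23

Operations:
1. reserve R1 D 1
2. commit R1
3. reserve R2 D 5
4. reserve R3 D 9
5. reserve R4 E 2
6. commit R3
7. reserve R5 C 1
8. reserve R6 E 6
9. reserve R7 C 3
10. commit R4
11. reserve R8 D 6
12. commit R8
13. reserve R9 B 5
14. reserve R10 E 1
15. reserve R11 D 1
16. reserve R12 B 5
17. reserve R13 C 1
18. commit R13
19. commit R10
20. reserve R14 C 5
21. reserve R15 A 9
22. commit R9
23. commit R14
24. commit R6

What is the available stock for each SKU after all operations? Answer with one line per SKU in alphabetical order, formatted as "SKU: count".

Answer: A: 36
B: 47
C: 35
D: 19
E: 14

Derivation:
Step 1: reserve R1 D 1 -> on_hand[A=45 B=57 C=45 D=41 E=23] avail[A=45 B=57 C=45 D=40 E=23] open={R1}
Step 2: commit R1 -> on_hand[A=45 B=57 C=45 D=40 E=23] avail[A=45 B=57 C=45 D=40 E=23] open={}
Step 3: reserve R2 D 5 -> on_hand[A=45 B=57 C=45 D=40 E=23] avail[A=45 B=57 C=45 D=35 E=23] open={R2}
Step 4: reserve R3 D 9 -> on_hand[A=45 B=57 C=45 D=40 E=23] avail[A=45 B=57 C=45 D=26 E=23] open={R2,R3}
Step 5: reserve R4 E 2 -> on_hand[A=45 B=57 C=45 D=40 E=23] avail[A=45 B=57 C=45 D=26 E=21] open={R2,R3,R4}
Step 6: commit R3 -> on_hand[A=45 B=57 C=45 D=31 E=23] avail[A=45 B=57 C=45 D=26 E=21] open={R2,R4}
Step 7: reserve R5 C 1 -> on_hand[A=45 B=57 C=45 D=31 E=23] avail[A=45 B=57 C=44 D=26 E=21] open={R2,R4,R5}
Step 8: reserve R6 E 6 -> on_hand[A=45 B=57 C=45 D=31 E=23] avail[A=45 B=57 C=44 D=26 E=15] open={R2,R4,R5,R6}
Step 9: reserve R7 C 3 -> on_hand[A=45 B=57 C=45 D=31 E=23] avail[A=45 B=57 C=41 D=26 E=15] open={R2,R4,R5,R6,R7}
Step 10: commit R4 -> on_hand[A=45 B=57 C=45 D=31 E=21] avail[A=45 B=57 C=41 D=26 E=15] open={R2,R5,R6,R7}
Step 11: reserve R8 D 6 -> on_hand[A=45 B=57 C=45 D=31 E=21] avail[A=45 B=57 C=41 D=20 E=15] open={R2,R5,R6,R7,R8}
Step 12: commit R8 -> on_hand[A=45 B=57 C=45 D=25 E=21] avail[A=45 B=57 C=41 D=20 E=15] open={R2,R5,R6,R7}
Step 13: reserve R9 B 5 -> on_hand[A=45 B=57 C=45 D=25 E=21] avail[A=45 B=52 C=41 D=20 E=15] open={R2,R5,R6,R7,R9}
Step 14: reserve R10 E 1 -> on_hand[A=45 B=57 C=45 D=25 E=21] avail[A=45 B=52 C=41 D=20 E=14] open={R10,R2,R5,R6,R7,R9}
Step 15: reserve R11 D 1 -> on_hand[A=45 B=57 C=45 D=25 E=21] avail[A=45 B=52 C=41 D=19 E=14] open={R10,R11,R2,R5,R6,R7,R9}
Step 16: reserve R12 B 5 -> on_hand[A=45 B=57 C=45 D=25 E=21] avail[A=45 B=47 C=41 D=19 E=14] open={R10,R11,R12,R2,R5,R6,R7,R9}
Step 17: reserve R13 C 1 -> on_hand[A=45 B=57 C=45 D=25 E=21] avail[A=45 B=47 C=40 D=19 E=14] open={R10,R11,R12,R13,R2,R5,R6,R7,R9}
Step 18: commit R13 -> on_hand[A=45 B=57 C=44 D=25 E=21] avail[A=45 B=47 C=40 D=19 E=14] open={R10,R11,R12,R2,R5,R6,R7,R9}
Step 19: commit R10 -> on_hand[A=45 B=57 C=44 D=25 E=20] avail[A=45 B=47 C=40 D=19 E=14] open={R11,R12,R2,R5,R6,R7,R9}
Step 20: reserve R14 C 5 -> on_hand[A=45 B=57 C=44 D=25 E=20] avail[A=45 B=47 C=35 D=19 E=14] open={R11,R12,R14,R2,R5,R6,R7,R9}
Step 21: reserve R15 A 9 -> on_hand[A=45 B=57 C=44 D=25 E=20] avail[A=36 B=47 C=35 D=19 E=14] open={R11,R12,R14,R15,R2,R5,R6,R7,R9}
Step 22: commit R9 -> on_hand[A=45 B=52 C=44 D=25 E=20] avail[A=36 B=47 C=35 D=19 E=14] open={R11,R12,R14,R15,R2,R5,R6,R7}
Step 23: commit R14 -> on_hand[A=45 B=52 C=39 D=25 E=20] avail[A=36 B=47 C=35 D=19 E=14] open={R11,R12,R15,R2,R5,R6,R7}
Step 24: commit R6 -> on_hand[A=45 B=52 C=39 D=25 E=14] avail[A=36 B=47 C=35 D=19 E=14] open={R11,R12,R15,R2,R5,R7}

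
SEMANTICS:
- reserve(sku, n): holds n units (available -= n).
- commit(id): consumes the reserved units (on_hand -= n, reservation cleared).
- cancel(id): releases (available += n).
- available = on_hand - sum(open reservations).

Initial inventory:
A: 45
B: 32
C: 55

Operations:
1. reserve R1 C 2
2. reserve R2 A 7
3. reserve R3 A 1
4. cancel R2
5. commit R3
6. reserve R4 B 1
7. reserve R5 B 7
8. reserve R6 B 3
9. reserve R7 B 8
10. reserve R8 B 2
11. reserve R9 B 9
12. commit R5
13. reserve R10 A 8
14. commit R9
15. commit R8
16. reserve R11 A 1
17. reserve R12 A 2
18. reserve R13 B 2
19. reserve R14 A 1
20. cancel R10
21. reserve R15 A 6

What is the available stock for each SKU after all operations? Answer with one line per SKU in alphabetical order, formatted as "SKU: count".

Answer: A: 34
B: 0
C: 53

Derivation:
Step 1: reserve R1 C 2 -> on_hand[A=45 B=32 C=55] avail[A=45 B=32 C=53] open={R1}
Step 2: reserve R2 A 7 -> on_hand[A=45 B=32 C=55] avail[A=38 B=32 C=53] open={R1,R2}
Step 3: reserve R3 A 1 -> on_hand[A=45 B=32 C=55] avail[A=37 B=32 C=53] open={R1,R2,R3}
Step 4: cancel R2 -> on_hand[A=45 B=32 C=55] avail[A=44 B=32 C=53] open={R1,R3}
Step 5: commit R3 -> on_hand[A=44 B=32 C=55] avail[A=44 B=32 C=53] open={R1}
Step 6: reserve R4 B 1 -> on_hand[A=44 B=32 C=55] avail[A=44 B=31 C=53] open={R1,R4}
Step 7: reserve R5 B 7 -> on_hand[A=44 B=32 C=55] avail[A=44 B=24 C=53] open={R1,R4,R5}
Step 8: reserve R6 B 3 -> on_hand[A=44 B=32 C=55] avail[A=44 B=21 C=53] open={R1,R4,R5,R6}
Step 9: reserve R7 B 8 -> on_hand[A=44 B=32 C=55] avail[A=44 B=13 C=53] open={R1,R4,R5,R6,R7}
Step 10: reserve R8 B 2 -> on_hand[A=44 B=32 C=55] avail[A=44 B=11 C=53] open={R1,R4,R5,R6,R7,R8}
Step 11: reserve R9 B 9 -> on_hand[A=44 B=32 C=55] avail[A=44 B=2 C=53] open={R1,R4,R5,R6,R7,R8,R9}
Step 12: commit R5 -> on_hand[A=44 B=25 C=55] avail[A=44 B=2 C=53] open={R1,R4,R6,R7,R8,R9}
Step 13: reserve R10 A 8 -> on_hand[A=44 B=25 C=55] avail[A=36 B=2 C=53] open={R1,R10,R4,R6,R7,R8,R9}
Step 14: commit R9 -> on_hand[A=44 B=16 C=55] avail[A=36 B=2 C=53] open={R1,R10,R4,R6,R7,R8}
Step 15: commit R8 -> on_hand[A=44 B=14 C=55] avail[A=36 B=2 C=53] open={R1,R10,R4,R6,R7}
Step 16: reserve R11 A 1 -> on_hand[A=44 B=14 C=55] avail[A=35 B=2 C=53] open={R1,R10,R11,R4,R6,R7}
Step 17: reserve R12 A 2 -> on_hand[A=44 B=14 C=55] avail[A=33 B=2 C=53] open={R1,R10,R11,R12,R4,R6,R7}
Step 18: reserve R13 B 2 -> on_hand[A=44 B=14 C=55] avail[A=33 B=0 C=53] open={R1,R10,R11,R12,R13,R4,R6,R7}
Step 19: reserve R14 A 1 -> on_hand[A=44 B=14 C=55] avail[A=32 B=0 C=53] open={R1,R10,R11,R12,R13,R14,R4,R6,R7}
Step 20: cancel R10 -> on_hand[A=44 B=14 C=55] avail[A=40 B=0 C=53] open={R1,R11,R12,R13,R14,R4,R6,R7}
Step 21: reserve R15 A 6 -> on_hand[A=44 B=14 C=55] avail[A=34 B=0 C=53] open={R1,R11,R12,R13,R14,R15,R4,R6,R7}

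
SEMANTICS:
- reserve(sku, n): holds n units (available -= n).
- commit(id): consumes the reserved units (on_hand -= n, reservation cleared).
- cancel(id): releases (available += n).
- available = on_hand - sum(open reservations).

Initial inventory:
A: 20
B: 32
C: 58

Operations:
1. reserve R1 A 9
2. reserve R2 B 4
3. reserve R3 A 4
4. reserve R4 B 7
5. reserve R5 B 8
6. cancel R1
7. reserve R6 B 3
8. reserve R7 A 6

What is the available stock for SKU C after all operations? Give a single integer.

Step 1: reserve R1 A 9 -> on_hand[A=20 B=32 C=58] avail[A=11 B=32 C=58] open={R1}
Step 2: reserve R2 B 4 -> on_hand[A=20 B=32 C=58] avail[A=11 B=28 C=58] open={R1,R2}
Step 3: reserve R3 A 4 -> on_hand[A=20 B=32 C=58] avail[A=7 B=28 C=58] open={R1,R2,R3}
Step 4: reserve R4 B 7 -> on_hand[A=20 B=32 C=58] avail[A=7 B=21 C=58] open={R1,R2,R3,R4}
Step 5: reserve R5 B 8 -> on_hand[A=20 B=32 C=58] avail[A=7 B=13 C=58] open={R1,R2,R3,R4,R5}
Step 6: cancel R1 -> on_hand[A=20 B=32 C=58] avail[A=16 B=13 C=58] open={R2,R3,R4,R5}
Step 7: reserve R6 B 3 -> on_hand[A=20 B=32 C=58] avail[A=16 B=10 C=58] open={R2,R3,R4,R5,R6}
Step 8: reserve R7 A 6 -> on_hand[A=20 B=32 C=58] avail[A=10 B=10 C=58] open={R2,R3,R4,R5,R6,R7}
Final available[C] = 58

Answer: 58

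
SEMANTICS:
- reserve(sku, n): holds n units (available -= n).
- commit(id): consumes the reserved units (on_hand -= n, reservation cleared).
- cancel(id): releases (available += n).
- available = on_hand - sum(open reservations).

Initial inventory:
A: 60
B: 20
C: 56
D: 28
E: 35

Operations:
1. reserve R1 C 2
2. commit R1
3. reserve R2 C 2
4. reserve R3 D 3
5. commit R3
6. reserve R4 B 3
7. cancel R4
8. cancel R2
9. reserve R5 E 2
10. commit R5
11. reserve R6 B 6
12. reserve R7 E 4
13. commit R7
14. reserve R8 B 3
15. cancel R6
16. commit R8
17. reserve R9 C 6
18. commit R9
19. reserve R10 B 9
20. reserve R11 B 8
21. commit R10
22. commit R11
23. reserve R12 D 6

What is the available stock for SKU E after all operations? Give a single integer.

Step 1: reserve R1 C 2 -> on_hand[A=60 B=20 C=56 D=28 E=35] avail[A=60 B=20 C=54 D=28 E=35] open={R1}
Step 2: commit R1 -> on_hand[A=60 B=20 C=54 D=28 E=35] avail[A=60 B=20 C=54 D=28 E=35] open={}
Step 3: reserve R2 C 2 -> on_hand[A=60 B=20 C=54 D=28 E=35] avail[A=60 B=20 C=52 D=28 E=35] open={R2}
Step 4: reserve R3 D 3 -> on_hand[A=60 B=20 C=54 D=28 E=35] avail[A=60 B=20 C=52 D=25 E=35] open={R2,R3}
Step 5: commit R3 -> on_hand[A=60 B=20 C=54 D=25 E=35] avail[A=60 B=20 C=52 D=25 E=35] open={R2}
Step 6: reserve R4 B 3 -> on_hand[A=60 B=20 C=54 D=25 E=35] avail[A=60 B=17 C=52 D=25 E=35] open={R2,R4}
Step 7: cancel R4 -> on_hand[A=60 B=20 C=54 D=25 E=35] avail[A=60 B=20 C=52 D=25 E=35] open={R2}
Step 8: cancel R2 -> on_hand[A=60 B=20 C=54 D=25 E=35] avail[A=60 B=20 C=54 D=25 E=35] open={}
Step 9: reserve R5 E 2 -> on_hand[A=60 B=20 C=54 D=25 E=35] avail[A=60 B=20 C=54 D=25 E=33] open={R5}
Step 10: commit R5 -> on_hand[A=60 B=20 C=54 D=25 E=33] avail[A=60 B=20 C=54 D=25 E=33] open={}
Step 11: reserve R6 B 6 -> on_hand[A=60 B=20 C=54 D=25 E=33] avail[A=60 B=14 C=54 D=25 E=33] open={R6}
Step 12: reserve R7 E 4 -> on_hand[A=60 B=20 C=54 D=25 E=33] avail[A=60 B=14 C=54 D=25 E=29] open={R6,R7}
Step 13: commit R7 -> on_hand[A=60 B=20 C=54 D=25 E=29] avail[A=60 B=14 C=54 D=25 E=29] open={R6}
Step 14: reserve R8 B 3 -> on_hand[A=60 B=20 C=54 D=25 E=29] avail[A=60 B=11 C=54 D=25 E=29] open={R6,R8}
Step 15: cancel R6 -> on_hand[A=60 B=20 C=54 D=25 E=29] avail[A=60 B=17 C=54 D=25 E=29] open={R8}
Step 16: commit R8 -> on_hand[A=60 B=17 C=54 D=25 E=29] avail[A=60 B=17 C=54 D=25 E=29] open={}
Step 17: reserve R9 C 6 -> on_hand[A=60 B=17 C=54 D=25 E=29] avail[A=60 B=17 C=48 D=25 E=29] open={R9}
Step 18: commit R9 -> on_hand[A=60 B=17 C=48 D=25 E=29] avail[A=60 B=17 C=48 D=25 E=29] open={}
Step 19: reserve R10 B 9 -> on_hand[A=60 B=17 C=48 D=25 E=29] avail[A=60 B=8 C=48 D=25 E=29] open={R10}
Step 20: reserve R11 B 8 -> on_hand[A=60 B=17 C=48 D=25 E=29] avail[A=60 B=0 C=48 D=25 E=29] open={R10,R11}
Step 21: commit R10 -> on_hand[A=60 B=8 C=48 D=25 E=29] avail[A=60 B=0 C=48 D=25 E=29] open={R11}
Step 22: commit R11 -> on_hand[A=60 B=0 C=48 D=25 E=29] avail[A=60 B=0 C=48 D=25 E=29] open={}
Step 23: reserve R12 D 6 -> on_hand[A=60 B=0 C=48 D=25 E=29] avail[A=60 B=0 C=48 D=19 E=29] open={R12}
Final available[E] = 29

Answer: 29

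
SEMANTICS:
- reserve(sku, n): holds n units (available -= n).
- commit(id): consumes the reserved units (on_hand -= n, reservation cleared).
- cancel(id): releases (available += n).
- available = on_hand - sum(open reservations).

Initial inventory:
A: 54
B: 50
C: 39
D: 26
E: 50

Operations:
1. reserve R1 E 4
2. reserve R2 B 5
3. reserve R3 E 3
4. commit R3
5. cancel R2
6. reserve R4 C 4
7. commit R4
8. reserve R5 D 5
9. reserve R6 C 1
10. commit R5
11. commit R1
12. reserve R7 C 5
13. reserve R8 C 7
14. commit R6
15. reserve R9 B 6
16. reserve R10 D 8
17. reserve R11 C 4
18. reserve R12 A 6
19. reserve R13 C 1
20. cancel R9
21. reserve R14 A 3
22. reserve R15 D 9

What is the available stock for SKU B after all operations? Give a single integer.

Step 1: reserve R1 E 4 -> on_hand[A=54 B=50 C=39 D=26 E=50] avail[A=54 B=50 C=39 D=26 E=46] open={R1}
Step 2: reserve R2 B 5 -> on_hand[A=54 B=50 C=39 D=26 E=50] avail[A=54 B=45 C=39 D=26 E=46] open={R1,R2}
Step 3: reserve R3 E 3 -> on_hand[A=54 B=50 C=39 D=26 E=50] avail[A=54 B=45 C=39 D=26 E=43] open={R1,R2,R3}
Step 4: commit R3 -> on_hand[A=54 B=50 C=39 D=26 E=47] avail[A=54 B=45 C=39 D=26 E=43] open={R1,R2}
Step 5: cancel R2 -> on_hand[A=54 B=50 C=39 D=26 E=47] avail[A=54 B=50 C=39 D=26 E=43] open={R1}
Step 6: reserve R4 C 4 -> on_hand[A=54 B=50 C=39 D=26 E=47] avail[A=54 B=50 C=35 D=26 E=43] open={R1,R4}
Step 7: commit R4 -> on_hand[A=54 B=50 C=35 D=26 E=47] avail[A=54 B=50 C=35 D=26 E=43] open={R1}
Step 8: reserve R5 D 5 -> on_hand[A=54 B=50 C=35 D=26 E=47] avail[A=54 B=50 C=35 D=21 E=43] open={R1,R5}
Step 9: reserve R6 C 1 -> on_hand[A=54 B=50 C=35 D=26 E=47] avail[A=54 B=50 C=34 D=21 E=43] open={R1,R5,R6}
Step 10: commit R5 -> on_hand[A=54 B=50 C=35 D=21 E=47] avail[A=54 B=50 C=34 D=21 E=43] open={R1,R6}
Step 11: commit R1 -> on_hand[A=54 B=50 C=35 D=21 E=43] avail[A=54 B=50 C=34 D=21 E=43] open={R6}
Step 12: reserve R7 C 5 -> on_hand[A=54 B=50 C=35 D=21 E=43] avail[A=54 B=50 C=29 D=21 E=43] open={R6,R7}
Step 13: reserve R8 C 7 -> on_hand[A=54 B=50 C=35 D=21 E=43] avail[A=54 B=50 C=22 D=21 E=43] open={R6,R7,R8}
Step 14: commit R6 -> on_hand[A=54 B=50 C=34 D=21 E=43] avail[A=54 B=50 C=22 D=21 E=43] open={R7,R8}
Step 15: reserve R9 B 6 -> on_hand[A=54 B=50 C=34 D=21 E=43] avail[A=54 B=44 C=22 D=21 E=43] open={R7,R8,R9}
Step 16: reserve R10 D 8 -> on_hand[A=54 B=50 C=34 D=21 E=43] avail[A=54 B=44 C=22 D=13 E=43] open={R10,R7,R8,R9}
Step 17: reserve R11 C 4 -> on_hand[A=54 B=50 C=34 D=21 E=43] avail[A=54 B=44 C=18 D=13 E=43] open={R10,R11,R7,R8,R9}
Step 18: reserve R12 A 6 -> on_hand[A=54 B=50 C=34 D=21 E=43] avail[A=48 B=44 C=18 D=13 E=43] open={R10,R11,R12,R7,R8,R9}
Step 19: reserve R13 C 1 -> on_hand[A=54 B=50 C=34 D=21 E=43] avail[A=48 B=44 C=17 D=13 E=43] open={R10,R11,R12,R13,R7,R8,R9}
Step 20: cancel R9 -> on_hand[A=54 B=50 C=34 D=21 E=43] avail[A=48 B=50 C=17 D=13 E=43] open={R10,R11,R12,R13,R7,R8}
Step 21: reserve R14 A 3 -> on_hand[A=54 B=50 C=34 D=21 E=43] avail[A=45 B=50 C=17 D=13 E=43] open={R10,R11,R12,R13,R14,R7,R8}
Step 22: reserve R15 D 9 -> on_hand[A=54 B=50 C=34 D=21 E=43] avail[A=45 B=50 C=17 D=4 E=43] open={R10,R11,R12,R13,R14,R15,R7,R8}
Final available[B] = 50

Answer: 50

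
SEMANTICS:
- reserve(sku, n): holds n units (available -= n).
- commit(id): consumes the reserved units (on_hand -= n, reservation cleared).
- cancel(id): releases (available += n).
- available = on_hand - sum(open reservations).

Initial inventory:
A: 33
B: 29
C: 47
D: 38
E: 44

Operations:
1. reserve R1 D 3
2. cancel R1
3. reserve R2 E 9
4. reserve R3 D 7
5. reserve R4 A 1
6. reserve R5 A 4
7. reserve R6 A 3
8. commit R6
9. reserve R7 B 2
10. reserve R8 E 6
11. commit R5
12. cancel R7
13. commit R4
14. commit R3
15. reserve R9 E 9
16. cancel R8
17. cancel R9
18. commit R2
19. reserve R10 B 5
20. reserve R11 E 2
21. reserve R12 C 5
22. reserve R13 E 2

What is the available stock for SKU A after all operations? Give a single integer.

Step 1: reserve R1 D 3 -> on_hand[A=33 B=29 C=47 D=38 E=44] avail[A=33 B=29 C=47 D=35 E=44] open={R1}
Step 2: cancel R1 -> on_hand[A=33 B=29 C=47 D=38 E=44] avail[A=33 B=29 C=47 D=38 E=44] open={}
Step 3: reserve R2 E 9 -> on_hand[A=33 B=29 C=47 D=38 E=44] avail[A=33 B=29 C=47 D=38 E=35] open={R2}
Step 4: reserve R3 D 7 -> on_hand[A=33 B=29 C=47 D=38 E=44] avail[A=33 B=29 C=47 D=31 E=35] open={R2,R3}
Step 5: reserve R4 A 1 -> on_hand[A=33 B=29 C=47 D=38 E=44] avail[A=32 B=29 C=47 D=31 E=35] open={R2,R3,R4}
Step 6: reserve R5 A 4 -> on_hand[A=33 B=29 C=47 D=38 E=44] avail[A=28 B=29 C=47 D=31 E=35] open={R2,R3,R4,R5}
Step 7: reserve R6 A 3 -> on_hand[A=33 B=29 C=47 D=38 E=44] avail[A=25 B=29 C=47 D=31 E=35] open={R2,R3,R4,R5,R6}
Step 8: commit R6 -> on_hand[A=30 B=29 C=47 D=38 E=44] avail[A=25 B=29 C=47 D=31 E=35] open={R2,R3,R4,R5}
Step 9: reserve R7 B 2 -> on_hand[A=30 B=29 C=47 D=38 E=44] avail[A=25 B=27 C=47 D=31 E=35] open={R2,R3,R4,R5,R7}
Step 10: reserve R8 E 6 -> on_hand[A=30 B=29 C=47 D=38 E=44] avail[A=25 B=27 C=47 D=31 E=29] open={R2,R3,R4,R5,R7,R8}
Step 11: commit R5 -> on_hand[A=26 B=29 C=47 D=38 E=44] avail[A=25 B=27 C=47 D=31 E=29] open={R2,R3,R4,R7,R8}
Step 12: cancel R7 -> on_hand[A=26 B=29 C=47 D=38 E=44] avail[A=25 B=29 C=47 D=31 E=29] open={R2,R3,R4,R8}
Step 13: commit R4 -> on_hand[A=25 B=29 C=47 D=38 E=44] avail[A=25 B=29 C=47 D=31 E=29] open={R2,R3,R8}
Step 14: commit R3 -> on_hand[A=25 B=29 C=47 D=31 E=44] avail[A=25 B=29 C=47 D=31 E=29] open={R2,R8}
Step 15: reserve R9 E 9 -> on_hand[A=25 B=29 C=47 D=31 E=44] avail[A=25 B=29 C=47 D=31 E=20] open={R2,R8,R9}
Step 16: cancel R8 -> on_hand[A=25 B=29 C=47 D=31 E=44] avail[A=25 B=29 C=47 D=31 E=26] open={R2,R9}
Step 17: cancel R9 -> on_hand[A=25 B=29 C=47 D=31 E=44] avail[A=25 B=29 C=47 D=31 E=35] open={R2}
Step 18: commit R2 -> on_hand[A=25 B=29 C=47 D=31 E=35] avail[A=25 B=29 C=47 D=31 E=35] open={}
Step 19: reserve R10 B 5 -> on_hand[A=25 B=29 C=47 D=31 E=35] avail[A=25 B=24 C=47 D=31 E=35] open={R10}
Step 20: reserve R11 E 2 -> on_hand[A=25 B=29 C=47 D=31 E=35] avail[A=25 B=24 C=47 D=31 E=33] open={R10,R11}
Step 21: reserve R12 C 5 -> on_hand[A=25 B=29 C=47 D=31 E=35] avail[A=25 B=24 C=42 D=31 E=33] open={R10,R11,R12}
Step 22: reserve R13 E 2 -> on_hand[A=25 B=29 C=47 D=31 E=35] avail[A=25 B=24 C=42 D=31 E=31] open={R10,R11,R12,R13}
Final available[A] = 25

Answer: 25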